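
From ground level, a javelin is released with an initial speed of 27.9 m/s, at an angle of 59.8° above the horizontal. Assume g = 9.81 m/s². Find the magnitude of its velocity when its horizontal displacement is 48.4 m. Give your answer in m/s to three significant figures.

17.1 m/s

vₓ = 27.90 cos 59.8° = 14.03 m/s; v_y0 = 27.90 sin 59.8° = 24.11 m/s.
At x = 48.4 m, t = x/vₓ = 48.4/14.03 = 3.449 s.
Vertical velocity there: v_y = v_y0 − g t = 24.11 − 9.81 × 3.449 = −9.719 m/s.
Speed: √(vₓ² + v_y²) = √(14.03² + 9.719²) = 17.07 m/s.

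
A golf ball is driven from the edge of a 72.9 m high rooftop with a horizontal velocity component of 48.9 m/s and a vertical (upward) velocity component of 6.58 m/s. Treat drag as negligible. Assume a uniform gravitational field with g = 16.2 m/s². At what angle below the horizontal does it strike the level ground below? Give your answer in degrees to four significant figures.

45.08°

Vertical motion (up positive, ground at y = 0): 8.100 t² − (6.580) t − 72.9 = 0, so t = (6.580 + √(6.580² + 2·16.2·72.9)) / 16.2 = (6.580 + 49.04) / 16.2 = 3.434 s.
At impact: v_y = v_y0 − g t = −49.04 m/s; vₓ = 48.90 m/s.
Angle below horizontal: arctan(|v_y|/vₓ) = arctan(49.04/48.90) = 45.08°.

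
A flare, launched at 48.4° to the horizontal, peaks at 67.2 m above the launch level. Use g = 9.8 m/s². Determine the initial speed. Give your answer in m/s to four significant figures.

At the peak v_y = 0, so v_y0 = √(2gH) = √(2 × 9.80 × 67.2) = 36.29 m/s.
v_y0 = v₀ sin θ ⇒ v₀ = 36.29 / sin 48.4° = 48.53 m/s.

48.53 m/s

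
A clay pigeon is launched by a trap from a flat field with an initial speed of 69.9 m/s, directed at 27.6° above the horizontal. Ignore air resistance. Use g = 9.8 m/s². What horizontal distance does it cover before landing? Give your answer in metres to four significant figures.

409.4 m

Components: vₓ = 69.90 cos 27.6° = 61.95 m/s, v_y0 = 69.90 sin 27.6° = 32.38 m/s.
Flight time T = 2 v_y0 / g = 6.609 s.
Range: R = vₓ T = 61.95 × 6.609 = 409.4 m.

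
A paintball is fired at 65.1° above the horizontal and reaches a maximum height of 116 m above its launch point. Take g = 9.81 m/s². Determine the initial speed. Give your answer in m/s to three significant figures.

52.6 m/s

At the peak v_y = 0, so v_y0 = √(2gH) = √(2 × 9.81 × 116) = 47.71 m/s.
v_y0 = v₀ sin θ ⇒ v₀ = 47.71 / sin 65.1° = 52.60 m/s.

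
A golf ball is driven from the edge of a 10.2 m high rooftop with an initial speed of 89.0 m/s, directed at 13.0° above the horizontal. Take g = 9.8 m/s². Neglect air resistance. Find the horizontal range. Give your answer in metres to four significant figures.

394.0 m

Resolve: vₓ = 89.00 cos 13.0° = 86.72 m/s and v_y0 = 89.00 sin 13.0° = 20.02 m/s.
The projectile lands when y = 10.2 + (20.02) t − ½·9.80·t² = 0. Positive root: t = (20.02 + √(20.02² + 2·9.80·10.2)) / 9.80 = (20.02 + 24.51) / 9.80 = 4.544 s.
Horizontal distance: R = vₓ t = 86.72 × 4.544 = 394.0 m.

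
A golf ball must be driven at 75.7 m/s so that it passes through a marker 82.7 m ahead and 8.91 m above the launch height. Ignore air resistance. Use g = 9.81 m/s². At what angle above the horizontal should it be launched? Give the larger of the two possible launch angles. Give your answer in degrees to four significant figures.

85.90°

Trajectory: y = x tanθ − g x² (1 + tan²θ)/(2v₀²). With x = 82.7, y = 8.91, v₀ = 75.7, g = 9.81:
5.854 tan²θ − 82.7 tanθ + (14.76) = 0.
tanθ = [82.7 ± √(82.7² − 4 × 5.854 × (14.76))] / (2 × 5.854) = (82.7 ± 80.58) / 11.71, giving tanθ = 0.1808 or 13.95.
θ = 10.25° or 85.90°; the larger is 85.90°.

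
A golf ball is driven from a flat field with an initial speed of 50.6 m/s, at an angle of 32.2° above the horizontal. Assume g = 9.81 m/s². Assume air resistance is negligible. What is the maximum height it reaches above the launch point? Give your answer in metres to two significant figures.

Resolve: vₓ = 50.60 cos 32.2° = 42.82 m/s and v_y0 = 50.60 sin 32.2° = 26.96 m/s.
Maximum height: H = v_y0² / (2g) = 26.96² / (2 × 9.81) = 37.06 m.

37 m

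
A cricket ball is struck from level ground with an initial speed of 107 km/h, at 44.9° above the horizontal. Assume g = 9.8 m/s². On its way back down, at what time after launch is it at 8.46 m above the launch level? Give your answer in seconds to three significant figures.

Convert: 107 km/h = 107/3.6 = 29.72 m/s.
Horizontal component vₓ = 29.72 cos 44.9° = 21.05 m/s; vertical v_y0 = 29.72 sin 44.9° = 20.98 m/s.
Require v_y0 t − ½ g t² = 8.46, i.e. 4.900 t² − 20.98 t + 8.46 = 0.
Quadratic formula: t = (20.98 ± √274.35) / 9.80 = (20.98 ± 16.56) / 9.80 → t = 0.4507 s or 3.831 s.
The descending-branch root is 3.831 s.

3.83 s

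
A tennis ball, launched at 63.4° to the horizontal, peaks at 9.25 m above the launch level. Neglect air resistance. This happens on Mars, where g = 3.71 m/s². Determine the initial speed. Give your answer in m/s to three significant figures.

9.27 m/s

At the peak v_y = 0, so v_y0 = √(2gH) = √(2 × 3.71 × 9.25) = 8.285 m/s.
v_y0 = v₀ sin θ ⇒ v₀ = 8.285 / sin 63.4° = 9.265 m/s.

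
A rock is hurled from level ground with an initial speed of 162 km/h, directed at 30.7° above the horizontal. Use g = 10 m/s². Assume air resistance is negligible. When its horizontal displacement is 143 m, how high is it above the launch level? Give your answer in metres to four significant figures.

Convert: 162 km/h = 162/3.6 = 45.00 m/s.
Horizontal component vₓ = 45.00 cos 30.7° = 38.69 m/s; vertical v_y0 = 45.00 sin 30.7° = 22.97 m/s.
x = vₓ t ⇒ t = 143/38.69 = 3.696 s.
Height: y = v_y0 t − ½ g t² = 22.97 × 3.696 − 5.000 × 3.696² = 84.91 − 68.29 = 16.62 m.

16.62 m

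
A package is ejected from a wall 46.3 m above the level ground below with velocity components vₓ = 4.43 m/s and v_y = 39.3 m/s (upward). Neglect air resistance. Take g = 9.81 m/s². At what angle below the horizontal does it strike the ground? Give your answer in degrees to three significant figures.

84.9°

Vertical motion (up positive, ground at y = 0): 4.905 t² − (39.30) t − 46.3 = 0, so t = (39.30 + √(39.30² + 2·9.81·46.3)) / 9.81 = (39.30 + 49.53) / 9.81 = 9.055 s.
At impact: v_y = v_y0 − g t = −49.53 m/s; vₓ = 4.430 m/s.
Angle below horizontal: arctan(|v_y|/vₓ) = arctan(49.53/4.430) = 84.89°.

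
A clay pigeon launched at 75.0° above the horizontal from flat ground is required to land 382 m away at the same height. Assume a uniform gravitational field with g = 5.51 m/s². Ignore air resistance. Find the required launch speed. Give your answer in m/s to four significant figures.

64.88 m/s

From R = (v₀² / g) sin 2θ: v₀ = √(gR / sin 2θ).
v₀ = √(5.51 × 382 / sin 150.0°) = √(2105 / 0.5000) = √4209.6 = 64.88 m/s.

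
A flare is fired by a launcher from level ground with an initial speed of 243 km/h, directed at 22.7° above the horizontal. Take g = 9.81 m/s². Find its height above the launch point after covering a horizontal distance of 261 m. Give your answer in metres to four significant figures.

23.01 m

Convert: 243 km/h = 243/3.6 = 67.50 m/s.
vₓ = 67.50 cos 22.7° = 62.27 m/s; v_y0 = 67.50 sin 22.7° = 26.05 m/s.
At x = 261 m, t = x/vₓ = 261/62.27 = 4.191 s.
Height: y = v_y0 t − ½ g t² = 26.05 × 4.191 − 4.905 × 4.191² = 109.2 − 86.17 = 23.01 m.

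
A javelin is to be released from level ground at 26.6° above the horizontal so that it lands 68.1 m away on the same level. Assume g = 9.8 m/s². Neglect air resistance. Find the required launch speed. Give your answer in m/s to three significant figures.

On level ground R = v₀² sin 2θ / g ⇒ v₀ = √(gR / sin 2θ).
v₀ = √(9.80 × 68.1 / sin 53.20°) = √(667.4 / 0.8007) = √833.46 = 28.87 m/s.

28.9 m/s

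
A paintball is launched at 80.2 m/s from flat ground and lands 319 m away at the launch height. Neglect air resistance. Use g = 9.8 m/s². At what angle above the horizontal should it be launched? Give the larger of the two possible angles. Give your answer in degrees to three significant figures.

Level-ground range R = v₀² sin(2θ)/g ⇒ sin(2θ) = gR/v₀² = 9.80 × 319 / 80.2² = 0.4860.
2θ = 29.08° or 180° − 29.08° = 150.9°, so θ = 14.54° or 75.46°.
The larger angle is 75.46°.

75.5°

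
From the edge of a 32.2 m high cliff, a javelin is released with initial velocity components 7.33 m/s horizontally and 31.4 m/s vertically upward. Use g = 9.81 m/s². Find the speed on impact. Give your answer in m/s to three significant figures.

With up positive and y = 0 at the ground: y(t) = 32.2 + (31.40) t − 4.905 t². Setting y = 0 and taking the positive root: t = [31.40 + √(31.40² + 2·9.81·32.2)] / 9.81 = (31.40 + 40.22) / 9.81 = 7.301 s.
Vertical velocity at impact: v_y = v_y0 − g t = 31.40 − 9.81 × 7.301 = −40.22 m/s.
Speed: |v| = √(vₓ² + v_y²) = √(7.330² + 40.22²) = 40.88 m/s.

40.9 m/s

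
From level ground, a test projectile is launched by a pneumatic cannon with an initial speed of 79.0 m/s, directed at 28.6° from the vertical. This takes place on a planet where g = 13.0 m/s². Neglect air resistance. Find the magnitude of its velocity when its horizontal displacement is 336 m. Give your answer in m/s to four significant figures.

59.66 m/s

vₓ = 79.00 sin 28.6° = 37.82 m/s; v_y0 = 79.00 cos 28.6° = 69.36 m/s.
x = vₓ t ⇒ t = 336/37.82 = 8.885 s.
Vertical velocity there: v_y = v_y0 − g t = 69.36 − 13.0 × 8.885 = −46.14 m/s.
Speed: √(vₓ² + v_y²) = √(37.82² + 46.14²) = 59.66 m/s.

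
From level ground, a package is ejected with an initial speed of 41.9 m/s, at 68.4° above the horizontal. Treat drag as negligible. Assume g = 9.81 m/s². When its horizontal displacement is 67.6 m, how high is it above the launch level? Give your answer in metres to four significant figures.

76.52 m

Horizontal component vₓ = 41.90 cos 68.4° = 15.42 m/s; vertical v_y0 = 41.90 sin 68.4° = 38.96 m/s.
At x = 67.6 m, t = x/vₓ = 67.6/15.42 = 4.383 s.
Height: y = v_y0 t − ½ g t² = 38.96 × 4.383 − 4.905 × 4.383² = 170.7 − 94.21 = 76.52 m.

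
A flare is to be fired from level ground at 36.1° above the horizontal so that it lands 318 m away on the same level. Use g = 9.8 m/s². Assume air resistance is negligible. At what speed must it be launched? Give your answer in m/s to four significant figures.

From R = (v₀² / g) sin 2θ: v₀ = √(gR / sin 2θ).
v₀ = √(9.80 × 318 / sin 72.20°) = √(3116 / 0.9521) = √3273.1 = 57.21 m/s.

57.21 m/s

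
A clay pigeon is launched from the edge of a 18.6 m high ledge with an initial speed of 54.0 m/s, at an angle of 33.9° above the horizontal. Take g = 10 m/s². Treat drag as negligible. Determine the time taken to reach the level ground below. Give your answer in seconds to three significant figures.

vₓ = 54.00 cos 33.9° = 44.82 m/s; v_y0 = 54.00 sin 33.9° = 30.12 m/s.
With up positive and y = 0 at the ground: y(t) = 18.6 + (30.12) t − 5.000 t². Setting y = 0 and taking the positive root: t = [30.12 + √(30.12² + 2·10.0·18.6)] / 10.0 = (30.12 + 35.76) / 10.0 = 6.588 s.

6.59 s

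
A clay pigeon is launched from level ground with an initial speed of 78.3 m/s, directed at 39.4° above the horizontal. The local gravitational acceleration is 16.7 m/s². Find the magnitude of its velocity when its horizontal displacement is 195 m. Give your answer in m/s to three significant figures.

Components: vₓ = 78.30 cos 39.4° = 60.51 m/s, v_y0 = 78.30 sin 39.4° = 49.70 m/s.
Time to reach x = 195 m: t = x/vₓ = 195/60.51 = 3.223 s.
Vertical velocity there: v_y = v_y0 − g t = 49.70 − 16.7 × 3.223 = −4.123 m/s.
Speed: √(vₓ² + v_y²) = √(60.51² + 4.123²) = 60.65 m/s.

60.6 m/s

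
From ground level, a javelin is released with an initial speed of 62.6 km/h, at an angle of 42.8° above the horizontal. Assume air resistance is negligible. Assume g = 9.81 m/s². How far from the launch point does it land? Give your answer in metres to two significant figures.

Convert: 62.6 km/h = 62.6/3.6 = 17.39 m/s.
vₓ = 17.39 cos 42.8° = 12.76 m/s; v_y0 = 17.39 sin 42.8° = 11.81 m/s.
Flight time T = 2 v_y0 / g = 2.409 s.
Horizontal distance R = vₓ T = 12.76 × 2.409 = 30.73 m.

31 m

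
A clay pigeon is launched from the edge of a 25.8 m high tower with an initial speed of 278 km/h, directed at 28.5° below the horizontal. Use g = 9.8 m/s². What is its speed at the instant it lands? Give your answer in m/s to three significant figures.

80.4 m/s

Convert: 278 km/h = 278/3.6 = 77.22 m/s.
vₓ = 77.22 cos 28.5° = 67.86 m/s; v_y0 = −36.85 m/s (downward).
Vertical motion (up positive, ground at y = 0): 4.900 t² − (−36.85) t − 25.8 = 0, so t = (−36.85 + √(36.85² + 2·9.80·25.8)) / 9.80 = (−36.85 + 43.17) / 9.80 = 0.6449 s.
Vertical velocity at impact: v_y = v_y0 − g t = −36.85 − 9.80 × 0.6449 = −43.17 m/s.
Speed: |v| = √(vₓ² + v_y²) = √(67.86² + 43.17²) = 80.43 m/s.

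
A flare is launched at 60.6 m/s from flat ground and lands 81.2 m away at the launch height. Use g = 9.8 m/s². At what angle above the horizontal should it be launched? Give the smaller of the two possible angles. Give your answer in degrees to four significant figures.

6.257°

From R = (v₀²/g) sin 2θ: sin 2θ = 9.80 × 81.2 / 3672.4 = 0.2167.
2θ = 12.51° or 180° − 12.51° = 167.5°, so θ = 6.257° or 83.74°.
The smaller angle is 6.257°.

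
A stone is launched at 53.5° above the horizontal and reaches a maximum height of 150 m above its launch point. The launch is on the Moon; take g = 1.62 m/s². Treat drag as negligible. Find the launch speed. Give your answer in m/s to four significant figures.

At the peak v_y = 0, so v_y0 = √(2gH) = √(2 × 1.62 × 150) = 22.05 m/s.
v_y0 = v₀ sin θ ⇒ v₀ = 22.05 / sin 53.5° = 27.42 m/s.

27.42 m/s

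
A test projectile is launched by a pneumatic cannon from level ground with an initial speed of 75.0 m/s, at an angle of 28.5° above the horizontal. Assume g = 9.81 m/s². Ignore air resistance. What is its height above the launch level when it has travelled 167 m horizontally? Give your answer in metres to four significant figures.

59.19 m

Components: vₓ = 75.00 cos 28.5° = 65.91 m/s, v_y0 = 75.00 sin 28.5° = 35.79 m/s.
Time to reach x = 167 m: t = x/vₓ = 167/65.91 = 2.534 s.
Height: y = v_y0 t − ½ g t² = 35.79 × 2.534 − 4.905 × 2.534² = 90.67 − 31.49 = 59.19 m.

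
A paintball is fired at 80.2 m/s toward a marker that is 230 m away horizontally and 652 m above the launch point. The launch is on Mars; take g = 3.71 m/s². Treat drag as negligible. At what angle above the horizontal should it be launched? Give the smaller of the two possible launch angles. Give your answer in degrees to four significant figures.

75.69°

Trajectory: y = x tanθ − g x² (1 + tan²θ)/(2v₀²). With x = 230, y = 652, v₀ = 80.2, g = 3.71:
15.26 tan²θ − 230 tanθ + (667.3) = 0.
tanθ = [230 ± √(230² − 4 × 15.26 × (667.3))] / (2 × 15.26) = (230 ± 110.4) / 30.51, giving tanθ = 3.921 or 11.15.
θ = 75.69° or 84.88°; the smaller is 75.69°.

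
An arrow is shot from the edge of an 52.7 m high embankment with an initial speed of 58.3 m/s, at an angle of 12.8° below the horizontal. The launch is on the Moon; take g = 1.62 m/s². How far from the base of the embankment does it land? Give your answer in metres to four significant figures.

Resolve: vₓ = 58.30 cos 12.8° = 56.85 m/s and v_y0 = −12.92 m/s (downward).
Vertical motion (up positive, ground at y = 0): 0.8100 t² − (−12.92) t − 52.7 = 0, so t = (−12.92 + √(12.92² + 2·1.62·52.7)) / 1.62 = (−12.92 + 18.37) / 1.62 = 3.369 s.
Horizontal distance: R = vₓ t = 56.85 × 3.369 = 191.5 m.

191.5 m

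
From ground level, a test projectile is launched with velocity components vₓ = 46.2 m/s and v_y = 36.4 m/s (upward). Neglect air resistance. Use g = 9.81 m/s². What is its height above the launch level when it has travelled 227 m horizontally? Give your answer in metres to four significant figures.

x = vₓ t ⇒ t = 227/46.20 = 4.913 s.
Height: y = v_y0 t − ½ g t² = 36.40 × 4.913 − 4.905 × 4.913² = 178.8 − 118.4 = 60.43 m.

60.43 m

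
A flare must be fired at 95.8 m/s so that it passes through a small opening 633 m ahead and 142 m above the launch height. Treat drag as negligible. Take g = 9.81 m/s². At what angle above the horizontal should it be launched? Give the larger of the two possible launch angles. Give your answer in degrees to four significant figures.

65.56°

Trajectory: y = x tanθ − g x² (1 + tan²θ)/(2v₀²). With x = 633, y = 142, v₀ = 95.8, g = 9.81:
214.1 tan²θ − 633 tanθ + (356.1) = 0.
tanθ = [633 ± √(633² − 4 × 214.1 × (356.1))] / (2 × 214.1) = (633 ± 309.2) / 428.3, giving tanθ = 0.7560 or 2.200.
θ = 37.09° or 65.56°; the larger is 65.56°.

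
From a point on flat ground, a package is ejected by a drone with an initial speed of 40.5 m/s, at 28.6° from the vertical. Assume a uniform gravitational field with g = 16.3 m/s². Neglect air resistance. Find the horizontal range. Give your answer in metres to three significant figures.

84.6 m

Horizontal component vₓ = 40.50 sin 28.6° = 19.39 m/s; vertical v_y0 = 40.50 cos 28.6° = 35.56 m/s.
Time aloft: T = 2 v_y0 / g = 2 × 35.56 / 16.3 = 4.363 s.
Horizontal distance R = vₓ T = 19.39 × 4.363 = 84.59 m.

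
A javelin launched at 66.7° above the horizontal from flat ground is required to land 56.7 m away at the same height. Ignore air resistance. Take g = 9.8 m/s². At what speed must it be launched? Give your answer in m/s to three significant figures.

On level ground R = v₀² sin 2θ / g ⇒ v₀ = √(gR / sin 2θ).
v₀ = √(9.80 × 56.7 / sin 133.4°) = √(555.7 / 0.7266) = √764.77 = 27.65 m/s.

27.7 m/s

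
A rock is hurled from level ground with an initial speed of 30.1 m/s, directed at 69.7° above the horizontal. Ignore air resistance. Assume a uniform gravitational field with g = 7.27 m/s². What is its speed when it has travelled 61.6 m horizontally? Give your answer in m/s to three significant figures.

vₓ = 30.10 cos 69.7° = 10.44 m/s; v_y0 = 30.10 sin 69.7° = 28.23 m/s.
x = vₓ t ⇒ t = 61.6/10.44 = 5.899 s.
Vertical velocity there: v_y = v_y0 − g t = 28.23 − 7.27 × 5.899 = −14.65 m/s.
Speed: √(vₓ² + v_y²) = √(10.44² + 14.65²) = 17.99 m/s.

18.0 m/s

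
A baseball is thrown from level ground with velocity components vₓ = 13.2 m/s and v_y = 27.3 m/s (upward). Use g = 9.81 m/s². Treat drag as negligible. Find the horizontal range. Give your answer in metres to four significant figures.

73.47 m

Time aloft: T = 2 v_y0 / g = 2 × 27.30 / 9.81 = 5.566 s.
Range: R = vₓ T = 13.20 × 5.566 = 73.47 m.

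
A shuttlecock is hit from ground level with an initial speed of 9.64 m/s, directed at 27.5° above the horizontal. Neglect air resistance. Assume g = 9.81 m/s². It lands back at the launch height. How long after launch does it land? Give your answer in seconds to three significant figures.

0.907 s

Components: vₓ = 9.640 cos 27.5° = 8.551 m/s, v_y0 = 9.640 sin 27.5° = 4.451 m/s.
Landing at launch height ⇒ T = 2 v_y0 / g = 2 × 4.451 / 9.81 = 0.9075 s.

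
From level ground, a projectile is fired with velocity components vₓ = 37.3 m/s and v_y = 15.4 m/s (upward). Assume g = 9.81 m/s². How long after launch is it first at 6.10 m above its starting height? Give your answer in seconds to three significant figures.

Height y(t) = 15.40 t − 4.905 t² = 6.10 gives 4.905 t² − 15.40 t + 6.10 = 0.
t = [15.40 ± √(15.40² − 2·9.81·6.10)] / 9.81 = (15.40 ± 10.84) / 9.81, so t = 0.4650 s or t = 2.675 s.
The first (ascending) time is 0.4650 s.

0.465 s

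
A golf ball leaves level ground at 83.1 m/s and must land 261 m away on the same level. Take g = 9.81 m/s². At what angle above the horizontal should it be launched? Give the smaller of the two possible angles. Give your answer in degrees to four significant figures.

10.88°

R = v₀² sin 2θ / g gives sin 2θ = gR/v₀² = 9.81·261/83.1² = 0.3708.
2θ = 21.76° or 180° − 21.76° = 158.2°, so θ = 10.88° or 79.12°.
The smaller angle is 10.88°.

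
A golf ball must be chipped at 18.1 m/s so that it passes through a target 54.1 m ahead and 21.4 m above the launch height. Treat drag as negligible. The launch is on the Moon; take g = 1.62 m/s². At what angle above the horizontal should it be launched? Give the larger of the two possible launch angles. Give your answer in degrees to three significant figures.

81.8°

Trajectory: y = x tanθ − g x² (1 + tan²θ)/(2v₀²). With x = 54.1, y = 21.4, v₀ = 18.1, g = 1.62:
7.236 tan²θ − 54.1 tanθ + (28.64) = 0.
tanθ = [54.1 ± √(54.1² − 4 × 7.236 × (28.64))] / (2 × 7.236) = (54.1 ± 45.80) / 14.47, giving tanθ = 0.5733 or 6.903.
θ = 29.82° or 81.76°; the larger is 81.76°.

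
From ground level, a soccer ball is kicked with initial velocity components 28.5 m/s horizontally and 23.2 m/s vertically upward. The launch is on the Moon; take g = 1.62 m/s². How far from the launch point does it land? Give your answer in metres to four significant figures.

816.3 m

Flight time T = 2 v_y0 / g = 28.64 s.
Horizontal distance R = vₓ T = 28.50 × 28.64 = 816.3 m.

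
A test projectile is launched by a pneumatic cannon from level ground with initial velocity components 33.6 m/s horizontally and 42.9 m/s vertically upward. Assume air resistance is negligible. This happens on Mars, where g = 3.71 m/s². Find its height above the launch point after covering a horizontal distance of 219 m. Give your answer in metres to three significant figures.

Time to reach x = 219 m: t = x/vₓ = 219/33.60 = 6.518 s.
Height: y = v_y0 t − ½ g t² = 42.90 × 6.518 − 1.855 × 6.518² = 279.6 − 78.80 = 200.8 m.

201 m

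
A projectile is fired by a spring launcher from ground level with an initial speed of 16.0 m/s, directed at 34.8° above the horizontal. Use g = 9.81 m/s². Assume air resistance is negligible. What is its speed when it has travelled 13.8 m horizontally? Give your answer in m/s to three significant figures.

13.2 m/s

Horizontal component vₓ = 16.00 cos 34.8° = 13.14 m/s; vertical v_y0 = 16.00 sin 34.8° = 9.131 m/s.
Time to reach x = 13.8 m: t = x/vₓ = 13.8/13.14 = 1.050 s.
Vertical velocity there: v_y = v_y0 − g t = 9.131 − 9.81 × 1.050 = −1.173 m/s.
Speed: √(vₓ² + v_y²) = √(13.14² + 1.173²) = 13.19 m/s.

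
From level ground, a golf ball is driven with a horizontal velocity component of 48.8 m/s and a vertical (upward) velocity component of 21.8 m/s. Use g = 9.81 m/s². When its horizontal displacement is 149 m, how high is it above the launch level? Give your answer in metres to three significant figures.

20.8 m

At x = 149 m, t = x/vₓ = 149/48.80 = 3.053 s.
Height: y = v_y0 t − ½ g t² = 21.80 × 3.053 − 4.905 × 3.053² = 66.56 − 45.73 = 20.83 m.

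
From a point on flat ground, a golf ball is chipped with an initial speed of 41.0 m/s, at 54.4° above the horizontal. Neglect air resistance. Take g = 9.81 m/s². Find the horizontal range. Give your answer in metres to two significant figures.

vₓ = 41.00 cos 54.4° = 23.87 m/s; v_y0 = 41.00 sin 54.4° = 33.34 m/s.
Flight time T = 2 v_y0 / g = 6.797 s.
Horizontal distance R = vₓ T = 23.87 × 6.797 = 162.2 m.

160 m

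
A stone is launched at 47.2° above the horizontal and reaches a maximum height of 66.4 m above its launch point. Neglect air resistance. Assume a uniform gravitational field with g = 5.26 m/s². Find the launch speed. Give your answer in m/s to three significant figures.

36.0 m/s

At the peak v_y = 0, so v_y0 = √(2gH) = √(2 × 5.26 × 66.4) = 26.43 m/s.
v_y0 = v₀ sin θ ⇒ v₀ = 26.43 / sin 47.2° = 36.02 m/s.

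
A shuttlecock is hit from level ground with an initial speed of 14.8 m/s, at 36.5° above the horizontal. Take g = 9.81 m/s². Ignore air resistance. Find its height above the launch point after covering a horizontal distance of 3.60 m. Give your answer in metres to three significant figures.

Horizontal component vₓ = 14.80 cos 36.5° = 11.90 m/s; vertical v_y0 = 14.80 sin 36.5° = 8.803 m/s.
x = vₓ t ⇒ t = 3.60/11.90 = 0.3026 s.
Height: y = v_y0 t − ½ g t² = 8.803 × 0.3026 − 4.905 × 0.3026² = 2.664 − 0.4491 = 2.215 m.

2.21 m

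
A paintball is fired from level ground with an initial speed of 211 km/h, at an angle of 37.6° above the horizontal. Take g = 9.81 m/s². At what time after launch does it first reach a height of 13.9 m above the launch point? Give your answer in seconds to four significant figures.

0.4120 s

Convert: 211 km/h = 211/3.6 = 58.61 m/s.
Components: vₓ = 58.61 cos 37.6° = 46.44 m/s, v_y0 = 58.61 sin 37.6° = 35.76 m/s.
Set y = v_y0 t − ½ g t² = 13.9: 4.905 t² − 35.76 t + 13.9 = 0.
t = [35.76 ± √(35.76² − 2·9.81·13.9)] / 9.81 = (35.76 ± 31.72) / 9.81, so t = 0.4120 s or t = 6.879 s.
The first (ascending) time is 0.4120 s.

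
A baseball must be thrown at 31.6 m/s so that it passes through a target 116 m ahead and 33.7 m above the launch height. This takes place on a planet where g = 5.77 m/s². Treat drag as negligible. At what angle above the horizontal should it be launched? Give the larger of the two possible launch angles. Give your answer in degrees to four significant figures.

Trajectory: y = x tanθ − g x² (1 + tan²θ)/(2v₀²). With x = 116, y = 33.7, v₀ = 31.6, g = 5.77:
38.88 tan²θ − 116 tanθ + (72.58) = 0.
tanθ = [116 ± √(116² − 4 × 38.88 × (72.58))] / (2 × 38.88) = (116 ± 46.58) / 77.75, giving tanθ = 0.8928 or 2.091.
θ = 41.76° or 64.44°; the larger is 64.44°.

64.44°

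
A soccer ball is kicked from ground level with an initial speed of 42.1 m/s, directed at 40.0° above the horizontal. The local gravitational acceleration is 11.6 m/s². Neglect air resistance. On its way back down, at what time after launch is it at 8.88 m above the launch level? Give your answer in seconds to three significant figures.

4.31 s

Resolve: vₓ = 42.10 cos 40.0° = 32.25 m/s and v_y0 = 42.10 sin 40.0° = 27.06 m/s.
Set y = v_y0 t − ½ g t² = 8.88: 5.800 t² − 27.06 t + 8.88 = 0.
Quadratic formula: t = (27.06 ± √526.30) / 11.6 = (27.06 ± 22.94) / 11.6 → t = 0.3552 s or 4.311 s.
The descending-branch root is 4.311 s.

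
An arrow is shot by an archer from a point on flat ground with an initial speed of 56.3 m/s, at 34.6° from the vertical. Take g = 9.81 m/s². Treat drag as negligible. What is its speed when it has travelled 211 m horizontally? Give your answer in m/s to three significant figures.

36.9 m/s

Horizontal component vₓ = 56.30 sin 34.6° = 31.97 m/s; vertical v_y0 = 56.30 cos 34.6° = 46.34 m/s.
At x = 211 m, t = x/vₓ = 211/31.97 = 6.600 s.
Vertical velocity there: v_y = v_y0 − g t = 46.34 − 9.81 × 6.600 = −18.40 m/s.
Speed: √(vₓ² + v_y²) = √(31.97² + 18.40²) = 36.89 m/s.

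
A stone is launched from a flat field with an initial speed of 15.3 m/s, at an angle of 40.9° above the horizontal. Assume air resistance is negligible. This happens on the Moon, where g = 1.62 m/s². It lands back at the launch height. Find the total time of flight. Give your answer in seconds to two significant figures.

Components: vₓ = 15.30 cos 40.9° = 11.56 m/s, v_y0 = 15.30 sin 40.9° = 10.02 m/s.
It returns to y = 0 when t = 2 v_y0 / g = 2(10.02)/1.62 = 12.37 s.

12 s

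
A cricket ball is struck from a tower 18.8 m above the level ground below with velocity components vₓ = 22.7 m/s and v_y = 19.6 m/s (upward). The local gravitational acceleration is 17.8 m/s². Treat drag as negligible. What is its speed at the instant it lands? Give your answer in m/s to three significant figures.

With up positive and y = 0 at the ground: y(t) = 18.8 + (19.60) t − 8.900 t². Setting y = 0 and taking the positive root: t = [19.60 + √(19.60² + 2·17.8·18.8)] / 17.8 = (19.60 + 32.46) / 17.8 = 2.925 s.
Vertical velocity at impact: v_y = v_y0 − g t = 19.60 − 17.8 × 2.925 = −32.46 m/s.
Speed: |v| = √(vₓ² + v_y²) = √(22.70² + 32.46²) = 39.61 m/s.

39.6 m/s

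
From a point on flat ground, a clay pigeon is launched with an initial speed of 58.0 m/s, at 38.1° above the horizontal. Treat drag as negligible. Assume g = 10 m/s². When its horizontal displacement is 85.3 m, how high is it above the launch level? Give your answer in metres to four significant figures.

Horizontal component vₓ = 58.00 cos 38.1° = 45.64 m/s; vertical v_y0 = 58.00 sin 38.1° = 35.79 m/s.
Time to reach x = 85.3 m: t = x/vₓ = 85.3/45.64 = 1.869 s.
Height: y = v_y0 t − ½ g t² = 35.79 × 1.869 − 5.000 × 1.869² = 66.88 − 17.46 = 49.42 m.

49.42 m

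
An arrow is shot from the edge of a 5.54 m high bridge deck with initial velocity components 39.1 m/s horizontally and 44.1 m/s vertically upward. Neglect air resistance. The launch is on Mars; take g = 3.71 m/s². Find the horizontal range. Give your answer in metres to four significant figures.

The projectile lands when y = 5.54 + (44.10) t − ½·3.71·t² = 0. Positive root: t = (44.10 + √(44.10² + 2·3.71·5.54)) / 3.71 = (44.10 + 44.56) / 3.71 = 23.90 s.
Horizontal distance: R = vₓ t = 39.10 × 23.90 = 934.4 m.

934.4 m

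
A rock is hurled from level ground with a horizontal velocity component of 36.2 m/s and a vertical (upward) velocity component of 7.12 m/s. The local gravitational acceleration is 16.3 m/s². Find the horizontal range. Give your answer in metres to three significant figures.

Flight time T = 2 v_y0 / g = 0.8736 s.
Horizontal distance R = vₓ T = 36.20 × 0.8736 = 31.63 m.

31.6 m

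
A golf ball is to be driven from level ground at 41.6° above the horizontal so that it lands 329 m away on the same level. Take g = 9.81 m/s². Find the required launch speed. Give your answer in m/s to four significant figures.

From R = (v₀² / g) sin 2θ: v₀ = √(gR / sin 2θ).
v₀ = √(9.81 × 329 / sin 83.20°) = √(3227 / 0.9930) = √3250.4 = 57.01 m/s.

57.01 m/s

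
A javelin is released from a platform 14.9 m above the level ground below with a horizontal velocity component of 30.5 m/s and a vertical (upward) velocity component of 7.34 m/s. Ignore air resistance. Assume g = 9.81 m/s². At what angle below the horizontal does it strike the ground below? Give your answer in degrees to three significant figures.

Vertical motion (up positive, ground at y = 0): 4.905 t² − (7.340) t − 14.9 = 0, so t = (7.340 + √(7.340² + 2·9.81·14.9)) / 9.81 = (7.340 + 18.61) / 9.81 = 2.645 s.
At impact: v_y = v_y0 − g t = −18.61 m/s; vₓ = 30.50 m/s.
Angle below horizontal: arctan(|v_y|/vₓ) = arctan(18.61/30.50) = 31.39°.

31.4°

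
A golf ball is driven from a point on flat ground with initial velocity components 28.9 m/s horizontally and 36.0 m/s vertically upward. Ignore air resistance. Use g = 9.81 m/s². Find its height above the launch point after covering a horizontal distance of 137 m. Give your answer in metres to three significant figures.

60.4 m

At x = 137 m, t = x/vₓ = 137/28.90 = 4.740 s.
Height: y = v_y0 t − ½ g t² = 36.00 × 4.740 − 4.905 × 4.740² = 170.7 − 110.2 = 60.43 m.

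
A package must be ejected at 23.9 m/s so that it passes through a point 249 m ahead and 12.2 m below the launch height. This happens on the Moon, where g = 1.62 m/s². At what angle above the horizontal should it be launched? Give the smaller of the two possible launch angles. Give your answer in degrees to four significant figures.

19.11°

Trajectory: y = x tanθ − g x² (1 + tan²θ)/(2v₀²). With x = 249, y = −12.2, v₀ = 23.9, g = 1.62:
87.92 tan²θ − 249 tanθ + (75.72) = 0.
tanθ = [249 ± √(249² − 4 × 87.92 × (75.72))] / (2 × 87.92) = (249 ± 188.1) / 175.8, giving tanθ = 0.3465 or 2.486.
θ = 19.11° or 68.08°; the smaller is 19.11°.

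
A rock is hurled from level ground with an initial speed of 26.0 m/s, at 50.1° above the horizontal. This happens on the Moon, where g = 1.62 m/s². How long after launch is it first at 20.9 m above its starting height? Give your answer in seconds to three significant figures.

1.10 s

Horizontal component vₓ = 26.00 cos 50.1° = 16.68 m/s; vertical v_y0 = 26.00 sin 50.1° = 19.95 m/s.
Height y(t) = 19.95 t − 0.8100 t² = 20.9 gives 0.8100 t² − 19.95 t + 20.9 = 0.
t = [19.95 ± √(19.95² − 2·1.62·20.9)] / 1.62 = (19.95 ± 18.17) / 1.62, so t = 1.097 s or t = 23.53 s.
The first (ascending) time is 1.097 s.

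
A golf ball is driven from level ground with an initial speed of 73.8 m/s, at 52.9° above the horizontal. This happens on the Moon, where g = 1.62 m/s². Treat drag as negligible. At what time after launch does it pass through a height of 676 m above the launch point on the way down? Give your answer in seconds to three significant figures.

58.4 s

Resolve: vₓ = 73.80 cos 52.9° = 44.52 m/s and v_y0 = 73.80 sin 52.9° = 58.86 m/s.
Require v_y0 t − ½ g t² = 676, i.e. 0.8100 t² − 58.86 t + 676 = 0.
t = [58.86 ± √(58.86² − 2·1.62·676)] / 1.62 = (58.86 ± 35.70) / 1.62, so t = 14.30 s or t = 58.37 s.
The descending-branch root is 58.37 s.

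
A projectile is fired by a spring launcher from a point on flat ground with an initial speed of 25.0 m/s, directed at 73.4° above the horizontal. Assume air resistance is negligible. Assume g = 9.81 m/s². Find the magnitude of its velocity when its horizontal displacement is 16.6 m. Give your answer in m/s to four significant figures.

Horizontal component vₓ = 25.00 cos 73.4° = 7.142 m/s; vertical v_y0 = 25.00 sin 73.4° = 23.96 m/s.
Time to reach x = 16.6 m: t = x/vₓ = 16.6/7.142 = 2.324 s.
Vertical velocity there: v_y = v_y0 − g t = 23.96 − 9.81 × 2.324 = 1.158 m/s.
Speed: √(vₓ² + v_y²) = √(7.142² + 1.158²) = 7.235 m/s.

7.235 m/s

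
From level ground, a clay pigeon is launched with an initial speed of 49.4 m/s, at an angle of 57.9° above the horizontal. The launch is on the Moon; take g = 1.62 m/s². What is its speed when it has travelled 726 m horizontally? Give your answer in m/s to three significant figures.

26.4 m/s

Components: vₓ = 49.40 cos 57.9° = 26.25 m/s, v_y0 = 49.40 sin 57.9° = 41.85 m/s.
Time to reach x = 726 m: t = x/vₓ = 726/26.25 = 27.66 s.
Vertical velocity there: v_y = v_y0 − g t = 41.85 − 1.62 × 27.66 = −2.955 m/s.
Speed: √(vₓ² + v_y²) = √(26.25² + 2.955²) = 26.42 m/s.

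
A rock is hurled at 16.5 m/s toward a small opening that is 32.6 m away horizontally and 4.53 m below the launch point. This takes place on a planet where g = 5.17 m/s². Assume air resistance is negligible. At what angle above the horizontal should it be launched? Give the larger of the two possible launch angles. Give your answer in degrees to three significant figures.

71.8°

Trajectory: y = x tanθ − g x² (1 + tan²θ)/(2v₀²). With x = 32.6, y = −4.53, v₀ = 16.5, g = 5.17:
10.09 tan²θ − 32.6 tanθ + (5.561) = 0.
tanθ = [32.6 ± √(32.6² − 4 × 10.09 × (5.561))] / (2 × 10.09) = (32.6 ± 28.95) / 20.18, giving tanθ = 0.1807 or 3.050.
θ = 10.24° or 71.85°; the larger is 71.85°.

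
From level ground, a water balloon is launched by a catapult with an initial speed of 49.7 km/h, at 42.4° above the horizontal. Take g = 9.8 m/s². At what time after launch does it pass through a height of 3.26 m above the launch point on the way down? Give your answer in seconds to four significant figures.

Convert: 49.7 km/h = 49.7/3.6 = 13.81 m/s.
Resolve: vₓ = 13.81 cos 42.4° = 10.19 m/s and v_y0 = 13.81 sin 42.4° = 9.309 m/s.
Set y = v_y0 t − ½ g t² = 3.26: 4.900 t² − 9.309 t + 3.26 = 0.
Quadratic formula: t = (9.309 ± √22.764) / 9.80 = (9.309 ± 4.771) / 9.80 → t = 0.4631 s or 1.437 s.
The descending-branch root is 1.437 s.

1.437 s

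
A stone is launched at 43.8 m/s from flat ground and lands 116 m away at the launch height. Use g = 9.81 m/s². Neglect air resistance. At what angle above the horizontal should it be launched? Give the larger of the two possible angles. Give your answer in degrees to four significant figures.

Level-ground range R = v₀² sin(2θ)/g ⇒ sin(2θ) = gR/v₀² = 9.81 × 116 / 43.8² = 0.5932.
2θ = 36.38° or 180° − 36.38° = 143.6°, so θ = 18.19° or 71.81°.
The larger angle is 71.81°.

71.81°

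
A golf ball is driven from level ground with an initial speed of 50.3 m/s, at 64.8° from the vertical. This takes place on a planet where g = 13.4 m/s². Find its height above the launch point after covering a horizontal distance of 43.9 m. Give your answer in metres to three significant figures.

14.4 m

Resolve: vₓ = 50.30 sin 64.8° = 45.51 m/s and v_y0 = 50.30 cos 64.8° = 21.42 m/s.
x = vₓ t ⇒ t = 43.9/45.51 = 0.9646 s.
Height: y = v_y0 t − ½ g t² = 21.42 × 0.9646 − 6.700 × 0.9646² = 20.66 − 6.234 = 14.42 m.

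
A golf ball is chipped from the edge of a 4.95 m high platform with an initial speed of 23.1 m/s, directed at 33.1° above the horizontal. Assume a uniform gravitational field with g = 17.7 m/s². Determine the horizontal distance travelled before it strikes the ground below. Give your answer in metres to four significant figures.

Resolve: vₓ = 23.10 cos 33.1° = 19.35 m/s and v_y0 = 23.10 sin 33.1° = 12.61 m/s.
Vertical motion (up positive, ground at y = 0): 8.850 t² − (12.61) t − 4.95 = 0, so t = (12.61 + √(12.61² + 2·17.7·4.95)) / 17.7 = (12.61 + 18.29) / 17.7 = 1.746 s.
Horizontal distance: R = vₓ t = 19.35 × 1.746 = 33.78 m.

33.78 m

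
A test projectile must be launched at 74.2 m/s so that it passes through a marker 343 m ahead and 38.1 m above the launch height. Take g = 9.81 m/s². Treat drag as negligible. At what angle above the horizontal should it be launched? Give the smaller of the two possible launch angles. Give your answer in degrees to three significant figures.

Trajectory: y = x tanθ − g x² (1 + tan²θ)/(2v₀²). With x = 343, y = 38.1, v₀ = 74.2, g = 9.81:
104.8 tan²θ − 343 tanθ + (142.9) = 0.
tanθ = [343 ± √(343² − 4 × 104.8 × (142.9))] / (2 × 104.8) = (343 ± 240.3) / 209.6, giving tanθ = 0.4900 or 2.782.
θ = 26.11° or 70.23°; the smaller is 26.11°.

26.1°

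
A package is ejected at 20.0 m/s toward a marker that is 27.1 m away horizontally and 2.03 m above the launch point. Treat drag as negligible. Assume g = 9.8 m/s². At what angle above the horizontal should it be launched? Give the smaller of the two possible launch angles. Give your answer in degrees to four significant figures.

Trajectory: y = x tanθ − g x² (1 + tan²θ)/(2v₀²). With x = 27.1, y = 2.03, v₀ = 20.0, g = 9.80:
8.997 tan²θ − 27.1 tanθ + (11.03) = 0.
tanθ = [27.1 ± √(27.1² − 4 × 8.997 × (11.03))] / (2 × 8.997) = (27.1 ± 18.37) / 17.99, giving tanθ = 0.4850 or 2.527.
θ = 25.87° or 68.41°; the smaller is 25.87°.

25.87°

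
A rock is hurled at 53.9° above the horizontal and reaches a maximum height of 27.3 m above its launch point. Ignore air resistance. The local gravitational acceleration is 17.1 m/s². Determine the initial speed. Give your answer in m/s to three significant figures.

At the peak v_y = 0, so v_y0 = √(2gH) = √(2 × 17.1 × 27.3) = 30.56 m/s.
v_y0 = v₀ sin θ ⇒ v₀ = 30.56 / sin 53.9° = 37.82 m/s.

37.8 m/s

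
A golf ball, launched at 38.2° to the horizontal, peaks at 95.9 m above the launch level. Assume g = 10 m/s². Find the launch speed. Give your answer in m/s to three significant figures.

70.8 m/s

At the peak v_y = 0, so v_y0 = √(2gH) = √(2 × 10.0 × 95.9) = 43.79 m/s.
v_y0 = v₀ sin θ ⇒ v₀ = 43.79 / sin 38.2° = 70.82 m/s.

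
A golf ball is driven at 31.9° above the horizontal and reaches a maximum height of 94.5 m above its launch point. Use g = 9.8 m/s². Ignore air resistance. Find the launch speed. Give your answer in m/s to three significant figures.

81.4 m/s

At the peak v_y = 0, so v_y0 = √(2gH) = √(2 × 9.80 × 94.5) = 43.04 m/s.
v_y0 = v₀ sin θ ⇒ v₀ = 43.04 / sin 31.9° = 81.44 m/s.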